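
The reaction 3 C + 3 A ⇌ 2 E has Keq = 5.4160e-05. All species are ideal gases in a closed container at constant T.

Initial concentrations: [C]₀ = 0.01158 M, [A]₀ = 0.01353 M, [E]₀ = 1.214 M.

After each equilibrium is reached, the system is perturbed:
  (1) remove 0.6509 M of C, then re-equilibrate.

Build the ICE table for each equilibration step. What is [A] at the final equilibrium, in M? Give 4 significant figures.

[A]_eq = 1.802 M

Q₀ = 3.8319e+11 vs Keq = 5.4160e-05 ⇒ Q>K, reverse
Step 1:
                   C          A          E
  init       0.01158    0.01353      1.214
  Δ             1.76       1.76     -1.173
  eq           1.771      1.773    0.04096
  solve Keq expr → x = -0.5865; check Q = 5.4160e-05
Then remove 0.6509 M of C.
Step 2:
                   C          A          E
  init          1.12      1.773    0.04096
  Δ          0.02856    0.02856   -0.01904
  eq           1.149      1.802    0.02191
  solve Keq expr → x = -0.009521; check Q = 5.4160e-05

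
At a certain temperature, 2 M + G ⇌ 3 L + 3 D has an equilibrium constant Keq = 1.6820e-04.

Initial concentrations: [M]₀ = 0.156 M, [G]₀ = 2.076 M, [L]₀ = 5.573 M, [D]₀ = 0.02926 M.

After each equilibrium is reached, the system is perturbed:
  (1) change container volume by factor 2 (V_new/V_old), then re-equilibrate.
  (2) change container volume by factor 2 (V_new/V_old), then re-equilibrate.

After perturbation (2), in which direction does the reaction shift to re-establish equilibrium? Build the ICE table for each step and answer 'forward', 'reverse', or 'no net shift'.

Direction: forward

Q₀ = 0.08582 vs Keq = 1.6820e-04 ⇒ Q>K, reverse
Step 1:
                   M          G          L          D
  init         0.156      2.076      5.573    0.02926
  Δ          0.01688   0.008439   -0.02532   -0.02532
  eq          0.1729      2.084      5.548   0.003944
  solve Keq expr → x = -0.008439; check Q = 1.6820e-04
Then change container volume by factor 2 (V_new/V_old).
Step 2:
                   M          G          L          D
  init       0.08644      1.042      2.774   0.001972
  Δ        -0.001286 -6.4316e-04   0.001929   0.001929
  eq         0.08515      1.042      2.776   0.003902
  solve Keq expr → x = 6.4316e-04; check Q = 1.6820e-04
Then change container volume by factor 2 (V_new/V_old).
Step 3:
                   M          G          L          D
  init       0.04258     0.5208      1.388   0.001951
  Δ        -0.001245 -6.2258e-04   0.001868   0.001868
  eq         0.04133     0.5202       1.39   0.003819
  solve Keq expr → x = 6.2258e-04; check Q = 1.6820e-04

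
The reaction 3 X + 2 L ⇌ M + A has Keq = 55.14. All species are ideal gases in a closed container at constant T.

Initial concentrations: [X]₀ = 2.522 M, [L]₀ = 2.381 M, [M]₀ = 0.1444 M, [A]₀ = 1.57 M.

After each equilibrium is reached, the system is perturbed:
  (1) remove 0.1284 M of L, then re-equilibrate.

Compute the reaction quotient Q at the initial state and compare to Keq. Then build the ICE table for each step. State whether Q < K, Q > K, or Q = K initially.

Q₀ = 0.002493 vs Keq = 55.14 ⇒ Q<K, forward
Step 1:
                  X         L         M         A
  init        2.522     2.381    0.1444      1.57
  Δ          -2.175     -1.45     0.725     0.725
  eq         0.3469    0.9309    0.8694     2.295
  solve Keq expr → x = 0.725; check Q = 55.14
Then remove 0.1284 M of L.
Step 2:
                  X         L         M         A
  init       0.3469    0.8025    0.8694     2.295
  Δ         0.02831   0.01887 -0.009436 -0.009436
  eq         0.3752    0.8214      0.86     2.286
  solve Keq expr → x = -0.009436; check Q = 55.14

Q₀ = 0.002493; Q < K (proceeds forward)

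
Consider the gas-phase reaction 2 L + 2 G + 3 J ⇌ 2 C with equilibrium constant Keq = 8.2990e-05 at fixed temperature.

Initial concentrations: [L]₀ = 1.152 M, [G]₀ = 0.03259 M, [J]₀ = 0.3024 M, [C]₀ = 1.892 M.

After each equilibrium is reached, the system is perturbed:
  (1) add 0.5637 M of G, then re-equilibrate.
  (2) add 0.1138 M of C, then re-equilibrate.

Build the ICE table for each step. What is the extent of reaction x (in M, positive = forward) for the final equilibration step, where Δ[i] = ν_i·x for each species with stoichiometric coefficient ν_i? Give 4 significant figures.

Q₀ = 9.1838e+04 vs Keq = 8.2990e-05 ⇒ Q>K, reverse
Step 1:
                   L          G          J          C
  Initial      1.152    0.03259     0.3024      1.892
  Change       1.682      1.682      2.523     -1.682
  Equil        2.834      1.714      2.825     0.2102
  solve Keq expr → x = -0.8409; check Q = 8.2990e-05
Then add 0.5637 M of G.
Step 2:
                   L          G          J          C
  Initial      2.834      2.278      2.825     0.2102
  Change    -0.04827   -0.04827    -0.0724    0.04827
  Equil        2.786       2.23      2.753     0.2584
  solve Keq expr → x = 0.02413; check Q = 8.2990e-05
Then add 0.1138 M of C.
Step 3:
                   L          G          J          C
  Initial      2.786       2.23      2.753     0.3722
  Change     0.07907    0.07907     0.1186   -0.07907
  Equil        2.865      2.309      2.871     0.2932
  solve Keq expr → x = -0.03953; check Q = 8.2990e-05

x = -0.03953 M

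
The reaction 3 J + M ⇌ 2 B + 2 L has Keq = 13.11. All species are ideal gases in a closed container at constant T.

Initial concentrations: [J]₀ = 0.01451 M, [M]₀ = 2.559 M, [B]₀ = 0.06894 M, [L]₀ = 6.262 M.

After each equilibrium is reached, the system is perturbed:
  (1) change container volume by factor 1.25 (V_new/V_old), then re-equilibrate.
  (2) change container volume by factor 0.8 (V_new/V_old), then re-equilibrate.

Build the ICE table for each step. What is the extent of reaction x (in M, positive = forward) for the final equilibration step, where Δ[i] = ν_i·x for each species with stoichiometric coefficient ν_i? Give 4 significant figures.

Q₀ = 2.3839e+04 vs Keq = 13.11 ⇒ Q>K, reverse
Step 1:
                   J          M          B          L
  Initial    0.01451      2.559    0.06894      6.262
  Change     0.06933    0.02311   -0.04622   -0.04622
  Equil      0.08384      2.582    0.02272      6.216
  solve Keq expr → x = -0.02311; check Q = 13.11
Then change container volume by factor 1.25 (V_new/V_old).
Step 2:
                   J          M          B          L
  Initial    0.06707      2.066    0.01818      4.973
  Change           0          0          0          0
  Equil      0.06707      2.066    0.01818      4.973
  solve Keq expr → x = 0; check Q = 13.11
Then change container volume by factor 0.8 (V_new/V_old).
Step 3:
                   J          M          B          L
  Initial    0.08384      2.582    0.02272      6.216
  Change           0          0          0          0
  Equil      0.08384      2.582    0.02272      6.216
  solve Keq expr → x = 0; check Q = 13.11

x = 0 M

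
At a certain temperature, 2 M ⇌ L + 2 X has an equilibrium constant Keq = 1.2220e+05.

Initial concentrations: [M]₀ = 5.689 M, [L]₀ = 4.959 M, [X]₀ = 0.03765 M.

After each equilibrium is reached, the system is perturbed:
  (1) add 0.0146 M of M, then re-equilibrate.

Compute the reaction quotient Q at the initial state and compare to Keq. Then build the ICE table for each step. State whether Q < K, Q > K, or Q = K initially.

Q₀ = 2.1720e-04; Q < K (proceeds forward)

Q₀ = 2.1720e-04 vs Keq = 1.2220e+05 ⇒ Q<K, forward
Step 1:
                  M         L         X
  init        5.689     4.959   0.03765
  Δ          -5.644     2.822     5.644
  eq        0.04533     7.781     5.681
  solve Keq expr → x = 2.822; check Q = 1.2220e+05
Then add 0.0146 M of M.
Step 2:
                  M         L         X
  init      0.05993     7.781     5.681
  Δ        -0.01446  0.007232   0.01446
  eq        0.04547     7.788     5.696
  solve Keq expr → x = 0.007232; check Q = 1.2220e+05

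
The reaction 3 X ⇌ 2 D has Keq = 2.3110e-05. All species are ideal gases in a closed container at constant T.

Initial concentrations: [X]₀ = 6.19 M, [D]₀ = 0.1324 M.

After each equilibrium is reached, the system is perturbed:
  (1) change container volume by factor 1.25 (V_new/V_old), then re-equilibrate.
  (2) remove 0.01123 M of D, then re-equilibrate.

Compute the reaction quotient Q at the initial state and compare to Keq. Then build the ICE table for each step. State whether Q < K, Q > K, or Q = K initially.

Q₀ = 7.3910e-05 vs Keq = 2.3110e-05 ⇒ Q>K, reverse
Step 1:
                  X         D
  init         6.19    0.1324
  Δ         0.08525  -0.05683
  eq          6.275   0.07557
  solve Keq expr → x = -0.02842; check Q = 2.3110e-05
Then change container volume by factor 1.25 (V_new/V_old).
Step 2:
                  X         D
  init         5.02   0.06046
  Δ        0.009347 -0.006231
  eq           5.03   0.05422
  solve Keq expr → x = -0.003116; check Q = 2.3110e-05
Then remove 0.01123 M of D.
Step 3:
                  X         D
  init         5.03   0.04299
  Δ        -0.01645   0.01096
  eq          5.013   0.05396
  solve Keq expr → x = 0.005482; check Q = 2.3110e-05

Q₀ = 7.3910e-05; Q > K (proceeds reverse)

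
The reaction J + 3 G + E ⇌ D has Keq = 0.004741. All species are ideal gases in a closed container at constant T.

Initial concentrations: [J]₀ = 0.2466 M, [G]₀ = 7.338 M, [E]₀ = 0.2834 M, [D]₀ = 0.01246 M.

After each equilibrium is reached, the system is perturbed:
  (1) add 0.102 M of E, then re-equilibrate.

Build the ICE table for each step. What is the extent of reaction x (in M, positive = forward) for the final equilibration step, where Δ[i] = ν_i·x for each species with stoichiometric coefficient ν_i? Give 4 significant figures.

x = 0.01676 M

Q₀ = 4.5122e-04 vs Keq = 0.004741 ⇒ Q<K, forward
Step 1:
                    J           G           E           D
  I            0.2466       7.338      0.2834     0.01246
  C          -0.06001       -0.18    -0.06001     0.06001
  E            0.1866       7.158      0.2234     0.07247
  solve Keq expr → x = 0.06001; check Q = 0.004741
Then add 0.102 M of E.
Step 2:
                    J           G           E           D
  I            0.1866       7.158      0.3254     0.07247
  C          -0.01676    -0.05027    -0.01676     0.01676
  E            0.1698       7.108      0.3086     0.08923
  solve Keq expr → x = 0.01676; check Q = 0.004741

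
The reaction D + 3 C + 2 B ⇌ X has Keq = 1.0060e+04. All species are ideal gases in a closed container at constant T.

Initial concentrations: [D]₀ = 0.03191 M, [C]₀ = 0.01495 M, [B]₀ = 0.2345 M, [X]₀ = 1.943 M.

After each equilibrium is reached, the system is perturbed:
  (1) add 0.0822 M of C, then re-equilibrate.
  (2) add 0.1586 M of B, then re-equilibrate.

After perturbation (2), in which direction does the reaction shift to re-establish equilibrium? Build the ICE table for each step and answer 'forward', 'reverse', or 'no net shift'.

Q₀ = 3.3139e+08 vs Keq = 1.0060e+04 ⇒ Q>K, reverse
Step 1:
                  D         C         B         X
  I         0.03191   0.01495    0.2345     1.943
  C         0.07224    0.2167    0.1445  -0.07224
  E          0.1041    0.2317     0.379     1.871
  solve Keq expr → x = -0.07224; check Q = 1.0060e+04
Then add 0.0822 M of C.
Step 2:
                  D         C         B         X
  I          0.1041    0.3139     0.379     1.871
  C        -0.01707   -0.0512  -0.03413   0.01707
  E         0.08708    0.2627    0.3448     1.888
  solve Keq expr → x = 0.01707; check Q = 1.0060e+04
Then add 0.1586 M of B.
Step 3:
                  D         C         B         X
  I         0.08708    0.2627    0.5034     1.888
  C          -0.013    -0.039    -0.026     0.013
  E         0.07408    0.2237    0.4774     1.901
  solve Keq expr → x = 0.013; check Q = 1.0060e+04

Direction: forward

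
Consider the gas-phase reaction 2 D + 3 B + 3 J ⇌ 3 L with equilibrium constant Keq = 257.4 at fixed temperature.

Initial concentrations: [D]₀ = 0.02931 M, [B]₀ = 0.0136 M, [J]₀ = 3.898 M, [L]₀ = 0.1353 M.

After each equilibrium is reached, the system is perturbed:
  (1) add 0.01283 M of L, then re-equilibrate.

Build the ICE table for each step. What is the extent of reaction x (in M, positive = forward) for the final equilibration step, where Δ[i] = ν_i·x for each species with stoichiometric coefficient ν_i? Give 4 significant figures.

x = -7.9883e-04 M

Q₀ = 1.9352e+04 vs Keq = 257.4 ⇒ Q>K, reverse
Step 1:
                   D          B          J          L
  I          0.02931     0.0136      3.898     0.1353
  C          0.01501    0.02251    0.02251   -0.02251
  E          0.04432    0.03611      3.921     0.1128
  solve Keq expr → x = -0.007504; check Q = 257.4
Then add 0.01283 M of L.
Step 2:
                   D          B          J          L
  I          0.04432    0.03611      3.921     0.1256
  C         0.001598   0.002397   0.002397  -0.002397
  E          0.04592    0.03851      3.923     0.1232
  solve Keq expr → x = -7.9883e-04; check Q = 257.4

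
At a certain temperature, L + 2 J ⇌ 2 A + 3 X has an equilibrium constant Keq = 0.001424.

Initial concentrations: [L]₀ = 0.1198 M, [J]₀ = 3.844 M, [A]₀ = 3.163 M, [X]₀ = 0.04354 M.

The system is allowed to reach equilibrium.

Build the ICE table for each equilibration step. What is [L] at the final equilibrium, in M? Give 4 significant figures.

[L]_eq = 0.1137 M

Q₀ = 4.6649e-04 vs Keq = 0.001424 ⇒ Q<K, forward
Step 1:
                    L           J           A           X
  I            0.1198       3.844       3.163     0.04354
  C         -0.006081    -0.01216     0.01216     0.01824
  E            0.1137       3.832       3.175     0.06178
  solve Keq expr → x = 0.006081; check Q = 0.001424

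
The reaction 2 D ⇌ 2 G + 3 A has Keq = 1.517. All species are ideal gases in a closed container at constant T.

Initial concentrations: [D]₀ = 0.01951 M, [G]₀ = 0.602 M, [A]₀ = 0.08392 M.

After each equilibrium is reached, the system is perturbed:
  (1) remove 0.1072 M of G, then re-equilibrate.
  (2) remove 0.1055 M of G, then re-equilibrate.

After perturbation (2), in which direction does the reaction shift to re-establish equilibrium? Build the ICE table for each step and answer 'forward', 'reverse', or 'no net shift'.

Q₀ = 0.5627 vs Keq = 1.517 ⇒ Q<K, forward
Step 1:
                    D           G           A
  Initial     0.01951       0.602     0.08392
  Change    -0.005653    0.005653     0.00848
  Equil       0.01386      0.6077      0.0924
  solve Keq expr → x = 0.002827; check Q = 1.517
Then remove 0.1072 M of G.
Step 2:
                    D           G           A
  Initial     0.01386      0.5005      0.0924
  Change    -0.001875    0.001875    0.002812
  Equil       0.01198      0.5023     0.09521
  solve Keq expr → x = 9.3745e-04; check Q = 1.517
Then remove 0.1055 M of G.
Step 3:
                    D           G           A
  Initial     0.01198      0.3968     0.09521
  Change    -0.002012    0.002012    0.003019
  Equil       0.00997      0.3988     0.09823
  solve Keq expr → x = 0.001006; check Q = 1.517

Direction: forward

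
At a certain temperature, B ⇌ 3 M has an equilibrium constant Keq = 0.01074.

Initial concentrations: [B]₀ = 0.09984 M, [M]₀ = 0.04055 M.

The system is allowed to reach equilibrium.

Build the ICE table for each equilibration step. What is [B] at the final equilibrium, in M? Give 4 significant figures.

[B]_eq = 0.08147 M

Q₀ = 6.6783e-04 vs Keq = 0.01074 ⇒ Q<K, forward
Step 1:
                   B          M
  init       0.09984    0.04055
  Δ         -0.01837     0.0551
  eq         0.08147    0.09565
  solve Keq expr → x = 0.01837; check Q = 0.01074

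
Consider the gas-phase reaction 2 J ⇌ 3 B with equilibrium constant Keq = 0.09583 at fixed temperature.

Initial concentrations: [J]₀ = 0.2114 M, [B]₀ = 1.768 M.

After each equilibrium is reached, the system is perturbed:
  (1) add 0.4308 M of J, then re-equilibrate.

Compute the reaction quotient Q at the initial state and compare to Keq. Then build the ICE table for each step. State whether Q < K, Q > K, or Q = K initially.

Q₀ = 123.7; Q > K (proceeds reverse)

Q₀ = 123.7 vs Keq = 0.09583 ⇒ Q>K, reverse
Step 1:
                    J           B
  init         0.2114       1.768
  Δ            0.8594      -1.289
  eq            1.071       0.479
  solve Keq expr → x = -0.4297; check Q = 0.09583
Then add 0.4308 M of J.
Step 2:
                    J           B
  init          1.502       0.479
  Δ          -0.06848      0.1027
  eq            1.433      0.5817
  solve Keq expr → x = 0.03424; check Q = 0.09583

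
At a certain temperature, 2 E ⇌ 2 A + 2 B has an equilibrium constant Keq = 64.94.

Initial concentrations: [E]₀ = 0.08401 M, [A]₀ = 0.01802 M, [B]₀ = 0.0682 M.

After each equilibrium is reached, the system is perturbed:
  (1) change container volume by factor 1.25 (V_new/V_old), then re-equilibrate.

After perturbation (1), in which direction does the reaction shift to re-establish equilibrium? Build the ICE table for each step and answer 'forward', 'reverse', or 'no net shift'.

Direction: forward

Q₀ = 2.1400e-04 vs Keq = 64.94 ⇒ Q<K, forward
Step 1:
                   E          A          B
  I          0.08401    0.01802     0.0682
  C         -0.08214    0.08214    0.08214
  E         0.001869     0.1002     0.1503
  solve Keq expr → x = 0.04107; check Q = 64.94
Then change container volume by factor 1.25 (V_new/V_old).
Step 2:
                   E          A          B
  I         0.001495    0.08013     0.1203
  C       -2.9172e-04 2.9172e-04 2.9172e-04
  E         0.001203    0.08042     0.1206
  solve Keq expr → x = 1.4586e-04; check Q = 64.94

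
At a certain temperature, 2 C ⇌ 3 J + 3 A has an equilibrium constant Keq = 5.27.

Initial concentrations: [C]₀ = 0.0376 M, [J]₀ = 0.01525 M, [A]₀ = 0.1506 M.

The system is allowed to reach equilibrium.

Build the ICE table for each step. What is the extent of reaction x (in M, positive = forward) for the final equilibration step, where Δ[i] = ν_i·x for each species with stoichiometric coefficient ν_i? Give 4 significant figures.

Q₀ = 8.5686e-06 vs Keq = 5.27 ⇒ Q<K, forward
Step 1:
                    C           J           A
  I            0.0376     0.01525      0.1506
  C          -0.03684     0.05526     0.05526
  E        7.6172e-04     0.07051      0.2059
  solve Keq expr → x = 0.01842; check Q = 5.27

x = 0.01842 M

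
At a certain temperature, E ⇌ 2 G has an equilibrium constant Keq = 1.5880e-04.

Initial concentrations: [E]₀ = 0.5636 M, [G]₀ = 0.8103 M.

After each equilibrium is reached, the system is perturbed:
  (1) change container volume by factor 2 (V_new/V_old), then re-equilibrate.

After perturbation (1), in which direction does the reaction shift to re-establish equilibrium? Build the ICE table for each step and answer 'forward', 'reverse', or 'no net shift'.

Direction: forward

Q₀ = 1.165 vs Keq = 1.5880e-04 ⇒ Q>K, reverse
Step 1:
                    E           G
  Initial      0.5636      0.8103
  Change        0.399     -0.7979
  Equil        0.9626     0.01236
  solve Keq expr → x = -0.399; check Q = 1.5880e-04
Then change container volume by factor 2 (V_new/V_old).
Step 2:
                    E           G
  Initial      0.4813    0.006182
  Change    -0.001274    0.002549
  Equil          0.48    0.008731
  solve Keq expr → x = 0.001274; check Q = 1.5880e-04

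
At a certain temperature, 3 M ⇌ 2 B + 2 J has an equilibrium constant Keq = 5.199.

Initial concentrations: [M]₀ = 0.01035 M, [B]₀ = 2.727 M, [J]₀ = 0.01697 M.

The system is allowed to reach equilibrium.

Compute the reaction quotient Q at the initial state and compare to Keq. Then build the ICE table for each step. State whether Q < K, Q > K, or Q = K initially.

Q₀ = 1932 vs Keq = 5.199 ⇒ Q>K, reverse
Step 1:
                  M         B         J
  init      0.01035     2.727   0.01697
  Δ         0.01909  -0.01273  -0.01273
  eq        0.02944     2.714  0.004243
  solve Keq expr → x = -0.006363; check Q = 5.199

Q₀ = 1932; Q > K (proceeds reverse)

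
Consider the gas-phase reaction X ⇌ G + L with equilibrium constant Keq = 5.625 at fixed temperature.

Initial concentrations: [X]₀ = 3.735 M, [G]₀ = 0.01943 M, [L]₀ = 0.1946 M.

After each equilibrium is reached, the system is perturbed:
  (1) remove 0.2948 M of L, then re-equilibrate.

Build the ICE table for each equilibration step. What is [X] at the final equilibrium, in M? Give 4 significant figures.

Q₀ = 0.001012 vs Keq = 5.625 ⇒ Q<K, forward
Step 1:
                    X           G           L
  init          3.735     0.01943      0.1946
  Δ            -2.515       2.515       2.515
  eq             1.22       2.534       2.709
  solve Keq expr → x = 2.515; check Q = 5.625
Then remove 0.2948 M of L.
Step 2:
                    X           G           L
  init           1.22       2.534       2.414
  Δ          -0.07019     0.07019     0.07019
  eq             1.15       2.604       2.485
  solve Keq expr → x = 0.07019; check Q = 5.625

[X]_eq = 1.15 M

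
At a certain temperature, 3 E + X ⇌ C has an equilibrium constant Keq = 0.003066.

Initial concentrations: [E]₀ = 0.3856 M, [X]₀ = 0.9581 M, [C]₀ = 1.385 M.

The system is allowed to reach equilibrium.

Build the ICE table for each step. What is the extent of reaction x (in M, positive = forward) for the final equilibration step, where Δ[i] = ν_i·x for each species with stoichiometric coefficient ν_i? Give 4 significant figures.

x = -1.084 M

Q₀ = 25.21 vs Keq = 0.003066 ⇒ Q>K, reverse
Step 1:
                  E         X         C
  init       0.3856    0.9581     1.385
  Δ           3.251     1.084    -1.084
  eq          3.637     2.042    0.3012
  solve Keq expr → x = -1.084; check Q = 0.003066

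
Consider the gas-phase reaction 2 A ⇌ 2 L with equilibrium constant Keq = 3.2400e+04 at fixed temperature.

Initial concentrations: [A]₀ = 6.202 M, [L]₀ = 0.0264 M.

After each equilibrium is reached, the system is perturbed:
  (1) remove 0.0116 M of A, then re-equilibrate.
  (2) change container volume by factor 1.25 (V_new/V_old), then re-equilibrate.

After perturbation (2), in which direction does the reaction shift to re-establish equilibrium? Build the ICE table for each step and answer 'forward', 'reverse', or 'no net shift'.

Q₀ = 1.8119e-05 vs Keq = 3.2400e+04 ⇒ Q<K, forward
Step 1:
                    A           L
  Initial       6.202      0.0264
  Change       -6.168       6.168
  Equil       0.03441       6.194
  solve Keq expr → x = 3.084; check Q = 3.2400e+04
Then remove 0.0116 M of A.
Step 2:
                    A           L
  Initial     0.02281       6.194
  Change      0.01154    -0.01154
  Equil       0.03435       6.182
  solve Keq expr → x = -0.005768; check Q = 3.2400e+04
Then change container volume by factor 1.25 (V_new/V_old).
Step 3:
                    A           L
  Initial     0.02748       4.946
  Change            0           0
  Equil       0.02748       4.946
  solve Keq expr → x = 0; check Q = 3.2400e+04

Direction: no net shift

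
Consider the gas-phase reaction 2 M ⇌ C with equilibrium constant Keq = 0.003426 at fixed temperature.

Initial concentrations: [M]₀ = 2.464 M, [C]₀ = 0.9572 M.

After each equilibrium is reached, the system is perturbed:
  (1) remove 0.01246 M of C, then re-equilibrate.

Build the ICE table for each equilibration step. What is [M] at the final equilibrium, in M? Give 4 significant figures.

Q₀ = 0.1577 vs Keq = 0.003426 ⇒ Q>K, reverse
Step 1:
                    M           C
  init          2.464      0.9572
  Δ              1.79     -0.8952
  eq            4.254     0.06201
  solve Keq expr → x = -0.8952; check Q = 0.003426
Then remove 0.01246 M of C.
Step 2:
                    M           C
  init          4.254     0.04955
  Δ          -0.02355     0.01178
  eq            4.231     0.06133
  solve Keq expr → x = 0.01178; check Q = 0.003426

[M]_eq = 4.231 M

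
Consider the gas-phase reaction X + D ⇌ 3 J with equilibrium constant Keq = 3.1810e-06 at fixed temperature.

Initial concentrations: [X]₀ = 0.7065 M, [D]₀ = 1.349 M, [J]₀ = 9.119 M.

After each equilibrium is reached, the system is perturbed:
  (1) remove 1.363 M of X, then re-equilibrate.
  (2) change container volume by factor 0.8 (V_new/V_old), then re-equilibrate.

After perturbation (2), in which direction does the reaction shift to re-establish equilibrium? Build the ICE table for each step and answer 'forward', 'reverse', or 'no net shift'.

Direction: reverse

Q₀ = 795.6 vs Keq = 3.1810e-06 ⇒ Q>K, reverse
Step 1:
                  X         D         J
  I          0.7065     1.349     9.119
  C           3.027     3.027    -9.082
  E           3.734     4.376   0.03732
  solve Keq expr → x = -3.027; check Q = 3.1810e-06
Then remove 1.363 M of X.
Step 2:
                  X         D         J
  I           2.371     4.376   0.03732
  C        0.001744  0.001744 -0.005231
  E           2.372     4.378   0.03209
  solve Keq expr → x = -0.001744; check Q = 3.1810e-06
Then change container volume by factor 0.8 (V_new/V_old).
Step 3:
                  X         D         J
  I           2.966     5.472   0.04011
  C       9.5634e-04 9.5634e-04 -0.002869
  E           2.967     5.473   0.03724
  solve Keq expr → x = -9.5634e-04; check Q = 3.1810e-06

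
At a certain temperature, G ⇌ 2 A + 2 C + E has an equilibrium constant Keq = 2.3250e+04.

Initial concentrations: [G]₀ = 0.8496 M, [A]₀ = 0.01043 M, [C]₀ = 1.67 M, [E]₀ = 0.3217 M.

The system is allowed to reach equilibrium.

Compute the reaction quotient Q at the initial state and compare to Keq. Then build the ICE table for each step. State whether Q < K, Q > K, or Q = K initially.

Q₀ = 1.1488e-04; Q < K (proceeds forward)

Q₀ = 1.1488e-04 vs Keq = 2.3250e+04 ⇒ Q<K, forward
Step 1:
                    G           A           C           E
  Initial      0.8496     0.01043        1.67      0.3217
  Change      -0.8479       1.696       1.696      0.8479
  Equil      0.001659       1.706       3.366        1.17
  solve Keq expr → x = 0.8479; check Q = 2.3250e+04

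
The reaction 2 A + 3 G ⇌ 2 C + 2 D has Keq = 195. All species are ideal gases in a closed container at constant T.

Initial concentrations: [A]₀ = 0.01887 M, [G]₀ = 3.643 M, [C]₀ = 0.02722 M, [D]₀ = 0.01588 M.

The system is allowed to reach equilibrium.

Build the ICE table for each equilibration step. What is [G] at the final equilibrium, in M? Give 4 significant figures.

[G]_eq = 3.615 M

Q₀ = 1.0853e-05 vs Keq = 195 ⇒ Q<K, forward
Step 1:
                   A          G          C          D
  I          0.01887      3.643    0.02722    0.01588
  C         -0.01885   -0.02828    0.01885    0.01885
  E       1.6675e-05      3.615    0.04607    0.03473
  solve Keq expr → x = 0.009427; check Q = 195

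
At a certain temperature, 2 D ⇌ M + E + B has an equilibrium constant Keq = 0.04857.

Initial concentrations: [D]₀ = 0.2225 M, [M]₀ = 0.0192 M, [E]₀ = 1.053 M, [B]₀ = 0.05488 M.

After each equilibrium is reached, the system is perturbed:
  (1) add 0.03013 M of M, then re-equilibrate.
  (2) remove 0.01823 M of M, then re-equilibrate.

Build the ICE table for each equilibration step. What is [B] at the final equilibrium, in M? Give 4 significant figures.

[B]_eq = 0.05923 M

Q₀ = 0.02241 vs Keq = 0.04857 ⇒ Q<K, forward
Step 1:
                   D          M          E          B
  I           0.2225     0.0192      1.053    0.05488
  C         -0.01969   0.009843   0.009843   0.009843
  E           0.2028    0.02904      1.063    0.06472
  solve Keq expr → x = 0.009843; check Q = 0.04857
Then add 0.03013 M of M.
Step 2:
                   D          M          E          B
  I           0.2028    0.05917      1.063    0.06472
  C          0.02552   -0.01276   -0.01276   -0.01276
  E           0.2283    0.04641       1.05    0.05196
  solve Keq expr → x = -0.01276; check Q = 0.04857
Then remove 0.01823 M of M.
Step 3:
                   D          M          E          B
  I           0.2283    0.02818       1.05    0.05196
  C         -0.01454   0.007269   0.007269   0.007269
  E           0.2138    0.03545      1.057    0.05923
  solve Keq expr → x = 0.007269; check Q = 0.04857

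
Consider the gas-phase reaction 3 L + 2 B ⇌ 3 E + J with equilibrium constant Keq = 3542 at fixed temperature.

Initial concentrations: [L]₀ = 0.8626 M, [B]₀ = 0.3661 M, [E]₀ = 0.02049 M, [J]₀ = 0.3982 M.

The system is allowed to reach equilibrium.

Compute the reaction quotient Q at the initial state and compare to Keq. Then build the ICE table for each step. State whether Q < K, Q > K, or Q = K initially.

Q₀ = 3.9820e-05; Q < K (proceeds forward)

Q₀ = 3.9820e-05 vs Keq = 3542 ⇒ Q<K, forward
Step 1:
                  L         B         E         J
  init       0.8626    0.3661   0.02049    0.3982
  Δ         -0.5132   -0.3422    0.5132    0.1711
  eq         0.3494   0.02394    0.5337    0.5693
  solve Keq expr → x = 0.1711; check Q = 3542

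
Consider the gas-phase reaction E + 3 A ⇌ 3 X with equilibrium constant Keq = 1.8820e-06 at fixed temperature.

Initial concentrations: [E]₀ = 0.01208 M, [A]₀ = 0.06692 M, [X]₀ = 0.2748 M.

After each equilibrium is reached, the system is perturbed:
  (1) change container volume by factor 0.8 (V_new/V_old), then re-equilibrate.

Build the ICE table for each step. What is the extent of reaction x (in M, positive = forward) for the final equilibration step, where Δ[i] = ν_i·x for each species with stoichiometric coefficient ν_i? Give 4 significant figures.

Q₀ = 5732 vs Keq = 1.8820e-06 ⇒ Q>K, reverse
Step 1:
                    E           A           X
  Initial     0.01208     0.06692      0.2748
  Change      0.09094      0.2728     -0.2728
  Equil         0.103      0.3398    0.001966
  solve Keq expr → x = -0.09094; check Q = 1.8820e-06
Then change container volume by factor 0.8 (V_new/V_old).
Step 2:
                    E           A           X
  Initial      0.1288      0.4247    0.002458
  Change  -6.2734e-05 -1.8820e-04  1.8820e-04
  Equil        0.1287      0.4245    0.002646
  solve Keq expr → x = 6.2734e-05; check Q = 1.8820e-06

x = 6.2734e-05 M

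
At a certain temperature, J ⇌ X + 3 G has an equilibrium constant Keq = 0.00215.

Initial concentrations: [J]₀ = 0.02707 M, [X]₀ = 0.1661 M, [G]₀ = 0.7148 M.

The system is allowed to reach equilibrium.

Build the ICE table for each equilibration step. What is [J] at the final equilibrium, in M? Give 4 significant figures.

[J]_eq = 0.1746 M

Q₀ = 2.241 vs Keq = 0.00215 ⇒ Q>K, reverse
Step 1:
                    J           X           G
  I           0.02707      0.1661      0.7148
  C            0.1475     -0.1475     -0.4425
  E            0.1746     0.01859      0.2723
  solve Keq expr → x = -0.1475; check Q = 0.00215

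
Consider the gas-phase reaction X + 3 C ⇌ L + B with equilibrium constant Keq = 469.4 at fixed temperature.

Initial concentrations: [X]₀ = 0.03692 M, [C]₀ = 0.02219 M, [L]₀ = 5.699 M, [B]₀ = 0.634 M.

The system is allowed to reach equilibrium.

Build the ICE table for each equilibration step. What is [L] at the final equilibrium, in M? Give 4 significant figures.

[L]_eq = 5.59 M

Q₀ = 8.9568e+06 vs Keq = 469.4 ⇒ Q>K, reverse
Step 1:
                   X          C          L          B
  I          0.03692    0.02219      5.699      0.634
  C           0.1092     0.3275    -0.1092    -0.1092
  E           0.1461     0.3497       5.59     0.5248
  solve Keq expr → x = -0.1092; check Q = 469.4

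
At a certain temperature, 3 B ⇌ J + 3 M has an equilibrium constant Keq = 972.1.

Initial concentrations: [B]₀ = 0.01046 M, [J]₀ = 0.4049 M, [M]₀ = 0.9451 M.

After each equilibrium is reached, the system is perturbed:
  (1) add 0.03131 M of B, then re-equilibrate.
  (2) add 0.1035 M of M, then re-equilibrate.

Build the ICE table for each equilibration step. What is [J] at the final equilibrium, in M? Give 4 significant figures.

Q₀ = 2.9867e+05 vs Keq = 972.1 ⇒ Q>K, reverse
Step 1:
                  B         J         M
  Initial   0.01046    0.4049    0.9451
  Change      0.055  -0.01833    -0.055
  Equil     0.06546    0.3866    0.8901
  solve Keq expr → x = -0.01833; check Q = 972.1
Then add 0.03131 M of B.
Step 2:
                  B         J         M
  Initial   0.09677    0.3866    0.8901
  Change   -0.02865   0.00955   0.02865
  Equil     0.06811    0.3961    0.9188
  solve Keq expr → x = 0.00955; check Q = 972.1
Then add 0.1035 M of M.
Step 3:
                  B         J         M
  Initial   0.06811    0.3961     1.022
  Change   0.007006 -0.002335 -0.007006
  Equil     0.07512    0.3938     1.015
  solve Keq expr → x = -0.002335; check Q = 972.1

[J]_eq = 0.3938 M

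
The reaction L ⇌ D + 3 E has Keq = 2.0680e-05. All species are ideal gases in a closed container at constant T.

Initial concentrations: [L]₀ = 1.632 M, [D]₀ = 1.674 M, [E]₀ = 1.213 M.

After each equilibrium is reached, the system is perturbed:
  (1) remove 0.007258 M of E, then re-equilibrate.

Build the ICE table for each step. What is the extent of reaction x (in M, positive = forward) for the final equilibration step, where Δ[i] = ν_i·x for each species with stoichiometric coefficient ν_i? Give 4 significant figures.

x = 0.002408 M

Q₀ = 1.831 vs Keq = 2.0680e-05 ⇒ Q>K, reverse
Step 1:
                    L           D           E
  init          1.632       1.674       1.213
  Δ            0.3937     -0.3937      -1.181
  eq            2.026        1.28     0.03198
  solve Keq expr → x = -0.3937; check Q = 2.0680e-05
Then remove 0.007258 M of E.
Step 2:
                    L           D           E
  init          2.026        1.28     0.02473
  Δ         -0.002408    0.002408    0.007225
  eq            2.023       1.283     0.03195
  solve Keq expr → x = 0.002408; check Q = 2.0680e-05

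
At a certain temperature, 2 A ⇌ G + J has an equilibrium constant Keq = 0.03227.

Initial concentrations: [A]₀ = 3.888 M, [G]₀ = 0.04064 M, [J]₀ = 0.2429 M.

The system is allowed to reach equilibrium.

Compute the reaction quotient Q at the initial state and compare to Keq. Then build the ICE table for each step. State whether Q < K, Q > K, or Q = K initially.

Q₀ = 6.5302e-04 vs Keq = 0.03227 ⇒ Q<K, forward
Step 1:
                   A          G          J
  I            3.888    0.04064     0.2429
  C          -0.8327     0.4163     0.4163
  E            3.055      0.457     0.6592
  solve Keq expr → x = 0.4163; check Q = 0.03227

Q₀ = 6.5302e-04; Q < K (proceeds forward)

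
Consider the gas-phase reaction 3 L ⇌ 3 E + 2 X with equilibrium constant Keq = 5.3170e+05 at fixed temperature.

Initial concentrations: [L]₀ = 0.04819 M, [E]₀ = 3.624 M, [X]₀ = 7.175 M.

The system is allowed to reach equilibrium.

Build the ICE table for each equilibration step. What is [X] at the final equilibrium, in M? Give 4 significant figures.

Q₀ = 2.1895e+07 vs Keq = 5.3170e+05 ⇒ Q>K, reverse
Step 1:
                  L         E         X
  I         0.04819     3.624     7.175
  C           0.112    -0.112  -0.07464
  E          0.1601     3.512       7.1
  solve Keq expr → x = -0.03732; check Q = 5.3170e+05

[X]_eq = 7.1 M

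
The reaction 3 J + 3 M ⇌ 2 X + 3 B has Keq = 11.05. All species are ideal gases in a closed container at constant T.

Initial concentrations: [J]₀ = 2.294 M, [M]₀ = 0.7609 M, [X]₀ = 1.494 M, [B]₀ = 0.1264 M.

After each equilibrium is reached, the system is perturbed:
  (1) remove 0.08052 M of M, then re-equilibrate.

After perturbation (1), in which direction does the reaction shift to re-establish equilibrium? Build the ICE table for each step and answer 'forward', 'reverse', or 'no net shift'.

Q₀ = 8.4758e-04 vs Keq = 11.05 ⇒ Q<K, forward
Step 1:
                    J           M           X           B
  Initial       2.294      0.7609       1.494      0.1264
  Change       -0.517      -0.517      0.3446       0.517
  Equil         1.777      0.2439       1.839      0.6434
  solve Keq expr → x = 0.1723; check Q = 11.05
Then remove 0.08052 M of M.
Step 2:
                    J           M           X           B
  Initial       1.777      0.1634       1.839      0.6434
  Change      0.05179     0.05179    -0.03453    -0.05179
  Equil         1.829      0.2152       1.804      0.5916
  solve Keq expr → x = -0.01726; check Q = 11.05

Direction: reverse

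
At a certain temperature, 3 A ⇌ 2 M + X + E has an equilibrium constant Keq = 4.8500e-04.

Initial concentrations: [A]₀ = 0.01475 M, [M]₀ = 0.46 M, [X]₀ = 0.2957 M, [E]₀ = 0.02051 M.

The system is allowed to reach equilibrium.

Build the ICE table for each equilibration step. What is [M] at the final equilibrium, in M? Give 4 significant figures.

Q₀ = 399.9 vs Keq = 4.8500e-04 ⇒ Q>K, reverse
Step 1:
                    A           M           X           E
  Initial     0.01475        0.46      0.2957     0.02051
  Change      0.06152    -0.04101    -0.02051    -0.02051
  Equil       0.07627       0.419      0.2752  4.4535e-06
  solve Keq expr → x = -0.02051; check Q = 4.8500e-04

[M]_eq = 0.419 M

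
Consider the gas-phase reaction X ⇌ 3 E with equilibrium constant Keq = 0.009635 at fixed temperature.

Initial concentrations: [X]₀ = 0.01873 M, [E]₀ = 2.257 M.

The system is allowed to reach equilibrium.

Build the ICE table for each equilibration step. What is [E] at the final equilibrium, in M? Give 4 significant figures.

Q₀ = 613.8 vs Keq = 0.009635 ⇒ Q>K, reverse
Step 1:
                    X           E
  Initial     0.01873       2.257
  Change       0.6891      -2.067
  Equil        0.7078      0.1896
  solve Keq expr → x = -0.6891; check Q = 0.009635

[E]_eq = 0.1896 M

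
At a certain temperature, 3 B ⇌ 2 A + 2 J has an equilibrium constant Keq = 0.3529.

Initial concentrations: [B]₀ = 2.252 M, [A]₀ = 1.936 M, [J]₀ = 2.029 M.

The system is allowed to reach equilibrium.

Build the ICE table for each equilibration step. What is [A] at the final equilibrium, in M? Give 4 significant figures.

Q₀ = 1.351 vs Keq = 0.3529 ⇒ Q>K, reverse
Step 1:
                   B          A          J
  init         2.252      1.936      2.029
  Δ           0.5015    -0.3343    -0.3343
  eq           2.754      1.602      1.695
  solve Keq expr → x = -0.1672; check Q = 0.3529

[A]_eq = 1.602 M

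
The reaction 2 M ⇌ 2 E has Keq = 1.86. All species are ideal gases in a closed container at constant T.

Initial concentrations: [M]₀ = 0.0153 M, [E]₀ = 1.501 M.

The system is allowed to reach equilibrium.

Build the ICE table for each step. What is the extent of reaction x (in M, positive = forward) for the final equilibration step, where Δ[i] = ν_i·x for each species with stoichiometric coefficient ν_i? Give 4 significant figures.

x = -0.3131 M

Q₀ = 9625 vs Keq = 1.86 ⇒ Q>K, reverse
Step 1:
                    M           E
  Initial      0.0153       1.501
  Change       0.6262     -0.6262
  Equil        0.6415      0.8748
  solve Keq expr → x = -0.3131; check Q = 1.86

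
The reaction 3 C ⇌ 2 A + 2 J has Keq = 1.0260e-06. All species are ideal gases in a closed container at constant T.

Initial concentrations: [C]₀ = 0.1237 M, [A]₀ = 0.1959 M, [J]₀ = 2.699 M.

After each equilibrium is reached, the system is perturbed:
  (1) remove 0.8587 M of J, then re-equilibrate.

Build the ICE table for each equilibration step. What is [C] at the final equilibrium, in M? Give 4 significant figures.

[C]_eq = 0.4173 M

Q₀ = 147.7 vs Keq = 1.0260e-06 ⇒ Q>K, reverse
Step 1:
                  C         A         J
  I          0.1237    0.1959     2.699
  C          0.2937   -0.1958   -0.1958
  E          0.4174 1.0911e-04     2.503
  solve Keq expr → x = -0.0979; check Q = 1.0260e-06
Then remove 0.8587 M of J.
Step 2:
                  C         A         J
  I          0.4174 1.0911e-04     1.645
  C       -8.5378e-05 5.6919e-05 5.6919e-05
  E          0.4173 1.6603e-04     1.645
  solve Keq expr → x = 2.8459e-05; check Q = 1.0260e-06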